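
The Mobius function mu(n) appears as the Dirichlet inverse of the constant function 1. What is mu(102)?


102 = 2 * 3 * 17 (all distinct primes).
mu(102) = (-1)^3 = -1

-1


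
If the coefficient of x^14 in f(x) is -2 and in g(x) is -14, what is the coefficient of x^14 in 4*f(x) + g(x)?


Scalar multiplication scales coefficients: 4 * -2 = -8.
Then add the g coefficient: -8 + -14
= -22

-22


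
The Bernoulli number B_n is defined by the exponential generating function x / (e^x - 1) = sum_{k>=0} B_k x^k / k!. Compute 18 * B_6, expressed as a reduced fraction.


Bernoulli numbers can also be computed recursively via B_0 = 1 and sum_{j=0}^{m} C(m+1, j) B_j = 0 for m >= 1. Odd-index Bernoulli numbers vanish for k >= 3.
Computing B_6 = 1/42, so 18 * B_6 = 18 * 1/42 = 3/7.

3/7


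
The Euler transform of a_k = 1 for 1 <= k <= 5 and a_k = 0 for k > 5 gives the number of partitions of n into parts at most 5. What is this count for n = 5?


Partitions of 5 into parts at most 5:
Using generating function (1-x)^(-1)(1-x^2)^(-1)...(1-x^5)^(-1),
the coefficient of x^5 = 7

7


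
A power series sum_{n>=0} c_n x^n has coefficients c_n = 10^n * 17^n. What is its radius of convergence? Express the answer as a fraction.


By the root test (Cauchy-Hadamard), the radius is R = 1 / limsup_n |c_n|^(1/n).
Here |c_n|^(1/n) = (10^n * 17^n)^(1/n) = 10 * 17 = 170 for all n.
So R = 1/170 = 1/170.

1/170


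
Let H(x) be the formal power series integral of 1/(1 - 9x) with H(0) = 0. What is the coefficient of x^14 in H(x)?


1/(1 - 9x) = sum_{k>=0} 9^k x^k. Integrating termwise with H(0) = 0:
H(x) = sum_{k>=0} 9^k x^(k+1) / (k+1) = sum_{m>=1} 9^(m-1) x^m / m.
For m = 14: 9^13/14 = 2541865828329/14 = 2541865828329/14.

2541865828329/14


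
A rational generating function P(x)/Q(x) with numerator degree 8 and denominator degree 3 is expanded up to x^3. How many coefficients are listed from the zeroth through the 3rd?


Expanding up to x^3 gives the coefficients for x^0, x^1, ..., x^3.
That is 3 + 1 = 4 coefficients in total.

4


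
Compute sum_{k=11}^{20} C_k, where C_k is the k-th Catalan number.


C_11 through C_20: 58786, 208012, 742900, 2674440, 9694845, 35357670, 129644790, 477638700, 1767263190, 6564120420
Sum = 58786 + 208012 + 742900 + 2674440 + 9694845 + 35357670 + 129644790 + 477638700 + 1767263190 + 6564120420
= 8987403753

8987403753


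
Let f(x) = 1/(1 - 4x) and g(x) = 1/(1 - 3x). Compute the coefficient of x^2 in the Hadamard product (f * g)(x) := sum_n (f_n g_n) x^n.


f has coefficients f_k = 4^k and g has coefficients g_k = 3^k, so the Hadamard product has coefficient (f*g)_k = 4^k * 3^k = 12^k.
For k = 2: 12^2 = 144.

144


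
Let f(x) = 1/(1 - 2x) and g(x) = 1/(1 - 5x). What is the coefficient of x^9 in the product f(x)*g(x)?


The coefficient of x^n in f*g is the Cauchy product: sum_{k=0}^{n} a^k * b^(n-k).
With a=2, b=5, n=9:
sum_{k=0}^{9} 2^k * 5^(9-k)
= 3254867

3254867


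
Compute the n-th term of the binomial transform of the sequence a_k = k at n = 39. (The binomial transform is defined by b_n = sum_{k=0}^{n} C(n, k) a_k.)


With a_k = k, b_n = sum_{k=0}^{n} C(n, k) k. Using k * C(n, k) = n * C(n-1, k-1) gives b_n = n * sum_{k>=1} C(n-1, k-1) = n * 2^(n-1).
For n = 39: 39 * 2^38 = 39 * 274877906944 = 10720238370816.

10720238370816


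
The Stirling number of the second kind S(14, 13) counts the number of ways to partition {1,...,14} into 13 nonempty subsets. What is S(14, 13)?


Using the explicit formula S(n,k) = (1/k!) sum_{j=0}^{k} (-1)^(k-j) C(k,j) j^n:
S(14, 13) = 91
Equivalently, S(n,k) is n! times the coefficient of x^n in the EGF (e^x - 1)^k / k!.

91


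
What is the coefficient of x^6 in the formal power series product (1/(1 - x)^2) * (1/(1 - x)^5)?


Combine the factors: (1/(1 - x)^2) * (1/(1 - x)^5) = 1/(1 - x)^7.
Then use 1/(1 - x)^r = sum_{k>=0} C(k + r - 1, r - 1) x^k with r = 7 and k = 6:
C(12, 6) = 924.

924


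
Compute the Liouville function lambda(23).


The Liouville function is lambda(k) = (-1)^Omega(k), where Omega(k) counts the prime factors of k with multiplicity.
Factoring: 23 = 23, so Omega(23) = 1.
lambda(23) = (-1)^1 = -1.

-1


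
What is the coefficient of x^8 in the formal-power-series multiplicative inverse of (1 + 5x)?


The inverse is 1/(1 + 5x). Apply the geometric identity 1/(1 - y) = sum_{k>=0} y^k with y = -5x:
1/(1 + 5x) = sum_{k>=0} (-5)^k x^k.
So the coefficient of x^8 is (-5)^8 = 390625.

390625


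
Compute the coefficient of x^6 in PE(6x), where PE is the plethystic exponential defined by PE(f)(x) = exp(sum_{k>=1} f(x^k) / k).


With f(x) = 6x, the exponent is sum_{k>=1} 6 x^k / k = 6 * (-ln(1 - x)). Exponentiating:
PE(6x) = exp(-6 ln(1 - x)) = 1/(1 - x)^6.
By the negative binomial expansion, [x^n] 1/(1 - x)^6 = C(n + 5, 5).
For n = 6: C(11, 5) = 462.

462


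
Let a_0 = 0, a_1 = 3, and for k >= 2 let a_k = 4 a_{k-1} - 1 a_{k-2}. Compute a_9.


Iterating the recurrence forward:
a_0 = 0
a_1 = 3
a_2 = 4*3 - 1*0 = 12
a_3 = 4*12 - 1*3 = 45
a_4 = 4*45 - 1*12 = 168
a_5 = 4*168 - 1*45 = 627
a_6 = 4*627 - 1*168 = 2340
a_7 = 4*2340 - 1*627 = 8733
a_8 = 4*8733 - 1*2340 = 32592
a_9 = 4*32592 - 1*8733 = 121635
So a_9 = 121635.

121635


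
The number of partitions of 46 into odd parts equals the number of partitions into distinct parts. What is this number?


Computing partitions of 46 into odd parts (1, 3, 5, ...):
Using the generating function prod_{k>=0} 1/(1-x^(2k+1)),
the count is 2304

2304


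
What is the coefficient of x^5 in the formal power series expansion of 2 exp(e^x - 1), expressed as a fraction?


exp(e^x - 1) is the exponential generating function for the Bell numbers Bell_k: exp(e^x - 1) = sum_{k>=0} Bell_k x^k / k!.
So the coefficient of x^5 in 2 exp(e^x - 1) is 2 Bell_5 / 5!.
Computing: Bell_5 = 52 and 5! = 120, giving
2 * 52/120 = 13/15.

13/15


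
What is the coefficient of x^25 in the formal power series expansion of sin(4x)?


The Maclaurin series is sin(t) = sum_{k>=0} (-1)^k t^(2k+1) / (2k+1)!, so substituting t = 4x, only odd powers of x are nonzero, with coefficient of x^(2k+1) equal to (-1)^k 4^(2k+1) / (2k+1)!.
Write 25 = 2*12 + 1, giving the coefficient (-1)^12 * 4^25 / 25! = 1125899906842624/15511210043330985984000000 = 268435456/3698160658676859375.

268435456/3698160658676859375


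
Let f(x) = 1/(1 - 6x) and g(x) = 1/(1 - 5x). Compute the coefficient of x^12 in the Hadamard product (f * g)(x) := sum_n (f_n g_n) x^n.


f has coefficients f_k = 6^k and g has coefficients g_k = 5^k, so the Hadamard product has coefficient (f*g)_k = 6^k * 5^k = 30^k.
For k = 12: 30^12 = 531441000000000000.

531441000000000000


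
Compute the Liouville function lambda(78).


The Liouville function is lambda(k) = (-1)^Omega(k), where Omega(k) counts the prime factors of k with multiplicity.
Factoring: 78 = 2 * 3 * 13, so Omega(78) = 3.
lambda(78) = (-1)^3 = -1.

-1


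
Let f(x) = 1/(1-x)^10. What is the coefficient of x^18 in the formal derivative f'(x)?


Differentiate: d/dx [ 1/(1-x)^r ] = r / (1-x)^(r+1).
Here r = 10, so f'(x) = 10 / (1-x)^11.
The expansion of 1/(1-x)^(r+1) has coefficient of x^n equal to C(n+r, r).
So the coefficient of x^18 in f'(x) is
10 * C(28, 10) = 10 * 13123110 = 131231100

131231100


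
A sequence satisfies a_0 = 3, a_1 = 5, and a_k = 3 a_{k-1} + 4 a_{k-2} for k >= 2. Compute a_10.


The characteristic equation is t^2 - 3 t - 4 = 0, with roots r_1 = 4 and r_2 = -1 (so c_1 = r_1 + r_2, c_2 = -r_1 r_2 as required).
One can use the closed form a_n = A r_1^n + B r_2^n, but direct iteration is more reliable:
a_0 = 3, a_1 = 5, a_2 = 27, a_3 = 101, a_4 = 411, a_5 = 1637, a_6 = 6555, a_7 = 26213, a_8 = 104859, a_9 = 419429, a_10 = 1677723.
So a_10 = 1677723.

1677723


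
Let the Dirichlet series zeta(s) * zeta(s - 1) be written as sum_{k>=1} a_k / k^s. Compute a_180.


Convolution gives a_k = sum_{d | k} d * 1 = sum_{d | k} d = sigma(k), the sum of positive divisors of k.
For k = 180, the divisors are 1, 2, 3, 4, 5, 6, 9, 10, 12, 15, 18, 20, 30, 36, 45, 60, 90, 180, so
sigma(180) = 1 + 2 + 3 + 4 + 5 + 6 + 9 + 10 + 12 + 15 + 18 + 20 + 30 + 36 + 45 + 60 + 90 + 180 = 546.

546


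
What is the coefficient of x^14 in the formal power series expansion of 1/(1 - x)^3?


The expansion 1/(1 - x)^r = sum_{k>=0} C(k + r - 1, r - 1) x^k follows from the multiset / negative-binomial theorem (or from repeated differentiation of the geometric series).
For r = 3 and k = 14:
C(16, 2) = 20922789888000 / (2 * 87178291200) = 120.

120


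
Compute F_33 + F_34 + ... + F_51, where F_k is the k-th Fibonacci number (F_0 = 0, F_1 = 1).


Use the identity sum_{k=0}^{N} F_k = F_{N+2} - 1 (which follows from F_{k+2} - F_{k+1} = F_k). Then
sum_{k=33}^{51} F_k = (F_{53} - 1) - (F_{34} - 1) = F_{53} - F_{34}.
Computing: F_{53} = 53316291173, F_{34} = 5702887, so
Sum = 53316291173 - 5702887 = 53310588286.

53310588286


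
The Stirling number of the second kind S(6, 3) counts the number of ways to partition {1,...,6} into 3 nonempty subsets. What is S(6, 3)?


Using the explicit formula S(n,k) = (1/k!) sum_{j=0}^{k} (-1)^(k-j) C(k,j) j^n:
S(6, 3) = 90
Equivalently, S(n,k) is n! times the coefficient of x^n in the EGF (e^x - 1)^k / k!.

90


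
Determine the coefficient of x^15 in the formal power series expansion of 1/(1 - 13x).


The geometric series identity gives 1/(1 - c x) = sum_{k>=0} c^k x^k, so the coefficient of x^k is c^k.
Here c = 13 and k = 15.
Computing: 13^15 = 51185893014090757

51185893014090757


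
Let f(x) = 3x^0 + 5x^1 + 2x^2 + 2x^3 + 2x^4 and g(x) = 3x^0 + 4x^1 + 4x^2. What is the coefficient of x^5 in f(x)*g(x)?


Cauchy product at x^5:
2*4 + 2*4
= 16

16


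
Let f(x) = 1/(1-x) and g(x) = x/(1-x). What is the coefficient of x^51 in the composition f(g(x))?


First simplify the composition: f(g(x)) = 1/(1 - x/(1-x)) = (1-x)/((1-x) - x) = (1-x)/(1-2x).
Now extract the coefficient. Write (1-x)/(1-2x) = 1/(1-2x) - x/(1-2x).
The coefficient of x^n in 1/(1-2x) is 2^n, and in x/(1-2x) is 2^(n-1) (for n >= 1).
So the coefficient of x^51 is 2^51 - 2^50 = 2251799813685248 - 1125899906842624 = 1125899906842624.

1125899906842624


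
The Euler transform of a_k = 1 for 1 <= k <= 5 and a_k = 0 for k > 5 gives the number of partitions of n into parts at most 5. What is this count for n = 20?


Partitions of 20 into parts at most 5:
Using generating function (1-x)^(-1)(1-x^2)^(-1)...(1-x^5)^(-1),
the coefficient of x^20 = 192

192


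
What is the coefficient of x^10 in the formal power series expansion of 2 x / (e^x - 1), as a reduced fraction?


The exponential generating function for Bernoulli numbers is
x / (e^x - 1) = sum_{k>=0} B_k x^k / k!.
So the coefficient of x^10 in 2 x / (e^x - 1) is 2 B_10 / 10!.
Computing: B_10 = 5/66, 10! = 3628800, giving
2 * 5/66 / 3628800 = 1/23950080.

1/23950080


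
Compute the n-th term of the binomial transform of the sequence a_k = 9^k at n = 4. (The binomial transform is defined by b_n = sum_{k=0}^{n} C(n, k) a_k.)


With a_k = 9^k, b_n = sum_{k=0}^{n} C(n, k) 9^k = (1 + 9)^n by the binomial theorem.
For n = 4: (1 + 9)^4 = 10^4 = 10000.

10000


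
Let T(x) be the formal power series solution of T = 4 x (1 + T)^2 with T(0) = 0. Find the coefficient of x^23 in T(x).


Apply the Lagrange inversion formula: if T = 4 x * phi(T) with phi(t) = (1 + t)^2, then [x^n] T = 4^n * (1/n) [t^(n-1)] phi(t)^n = 4^n * (1/n) [t^(n-1)] (1 + t)^(2n) = 4^n * (1/n) C(2n, n-1).
Using the identity C(2n, n-1) = C(2n, n) * n / (n+1), the unscaled factor equals C(2n, n) / (n+1) = C_n, the n-th Catalan number.
For n = 23: C_23 = C(46, 23) / 24 = 8233430727600/24 = 343059613650.
With the 4^23 = 70368744177664 factor, the coefficient is 70368744177664 * 343059613650 = 24140674190625098799513600.

24140674190625098799513600


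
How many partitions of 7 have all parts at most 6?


Using the generating function (1-x)^(-1)(1-x^2)^(-1)...(1-x^6)^(-1),
the coefficient of x^7 counts these restricted partitions.
Result = 14

14


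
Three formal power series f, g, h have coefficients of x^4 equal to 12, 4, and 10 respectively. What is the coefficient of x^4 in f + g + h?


Series addition is componentwise:
12 + 4 + 10
= 26

26


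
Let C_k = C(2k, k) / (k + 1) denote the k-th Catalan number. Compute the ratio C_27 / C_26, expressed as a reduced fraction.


Using C_k = (2k)! / (k! (k+1)!), the ratio C_{k+1}/C_k simplifies to
C_{k+1}/C_k = [(2k+2)! / ((k+1)! (k+2)!)] * [k! (k+1)! / (2k)!]
 = (2k+2)(2k+1) / ((k+1)(k+2)) = 2(2k+1) / (k+2).
For k = 26: 2(2*26 + 1) / (26 + 2) = 106/28 = 53/14.

53/14


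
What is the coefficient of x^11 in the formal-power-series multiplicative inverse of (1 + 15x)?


The inverse is 1/(1 + 15x). Apply the geometric identity 1/(1 - y) = sum_{k>=0} y^k with y = -15x:
1/(1 + 15x) = sum_{k>=0} (-15)^k x^k.
So the coefficient of x^11 is (-15)^11 = -8649755859375.

-8649755859375


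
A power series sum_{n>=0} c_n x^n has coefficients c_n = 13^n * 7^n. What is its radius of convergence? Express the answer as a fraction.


By the root test (Cauchy-Hadamard), the radius is R = 1 / limsup_n |c_n|^(1/n).
Here |c_n|^(1/n) = (13^n * 7^n)^(1/n) = 13 * 7 = 91 for all n.
So R = 1/91 = 1/91.

1/91


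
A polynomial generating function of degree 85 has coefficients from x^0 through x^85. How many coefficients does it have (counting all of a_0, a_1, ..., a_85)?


A polynomial of degree 85 takes the form a_0 + a_1 x + ... + a_85 x^85.
The number of coefficients is 85 + 1 = 86.

86


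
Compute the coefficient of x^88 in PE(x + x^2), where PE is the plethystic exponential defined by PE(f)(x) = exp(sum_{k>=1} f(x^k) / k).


With f(x) = x + x^2, the exponent is sum_{k>=1} (x^k + x^(2k)) / k = -ln(1 - x) - ln(1 - x^2). Exponentiating:
PE(x + x^2) = 1 / ((1 - x)(1 - x^2)).
This is the generating function for partitions of n into parts of size 1 or 2. The number of 2's can be any j in 0..44, and the rest are 1's, so
[x^88] = floor(88/2) + 1 = 45.

45


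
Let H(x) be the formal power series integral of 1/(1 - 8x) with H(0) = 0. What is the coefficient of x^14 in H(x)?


1/(1 - 8x) = sum_{k>=0} 8^k x^k. Integrating termwise with H(0) = 0:
H(x) = sum_{k>=0} 8^k x^(k+1) / (k+1) = sum_{m>=1} 8^(m-1) x^m / m.
For m = 14: 8^13/14 = 549755813888/14 = 274877906944/7.

274877906944/7


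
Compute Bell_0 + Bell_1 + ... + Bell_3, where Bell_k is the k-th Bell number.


Recall Bell_k counts set partitions of a k-set (with Bell_0 = 1 by convention).
Bell_0 through Bell_3: 1, 1, 2, 5
Sum = 1 + 1 + 2 + 5 = 9.

9


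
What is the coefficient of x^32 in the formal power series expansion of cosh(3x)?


The Maclaurin series is cosh(t) = sum_{m>=0} t^(2m) / (2m)!, so substituting t = 3x, only even powers of x are nonzero, with coefficient of x^(2m) equal to 3^(2m) / (2m)!.
For x^32 the coefficient is 3^32/32! = 1853020188851841/263130836933693530167218012160000000 = 387420489/55014121340467297648640000000.

387420489/55014121340467297648640000000


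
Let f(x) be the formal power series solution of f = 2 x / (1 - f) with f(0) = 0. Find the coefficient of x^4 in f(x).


Apply Lagrange inversion: f = 2 x * phi(f) with phi(t) = 1/(1 - t), so
[x^n] f = 2^n * (1/n) [t^(n-1)] phi(t)^n = 2^n * (1/n) [t^(n-1)] (1 - t)^(-n) = 2^n * (1/n) C(2n - 2, n - 1) = 2^n * C_{n-1}.
For n = 4: C_3 = C(6, 3) / 4 = 20/4 = 5.
With the 2^4 = 16 factor, the coefficient is 16 * 5 = 80.

80


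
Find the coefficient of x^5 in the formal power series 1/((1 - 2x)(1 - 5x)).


By partial fractions or Cauchy convolution:
The coefficient equals sum_{k=0}^{5} 2^k * 5^(5-k).
= 5187

5187


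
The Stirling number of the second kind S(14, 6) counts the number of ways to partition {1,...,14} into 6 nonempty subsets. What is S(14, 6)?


Using the explicit formula S(n,k) = (1/k!) sum_{j=0}^{k} (-1)^(k-j) C(k,j) j^n:
S(14, 6) = 63436373
Equivalently, S(n,k) is n! times the coefficient of x^n in the EGF (e^x - 1)^k / k!.

63436373


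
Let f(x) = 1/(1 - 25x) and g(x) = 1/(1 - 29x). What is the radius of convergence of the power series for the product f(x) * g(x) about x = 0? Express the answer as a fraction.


The radius of 1/(1 - 25x) is 1/25 (nearest singularity at x = 1/25), and the radius of 1/(1 - 29x) is 1/29.
The product f(x)*g(x) = 1/((1 - 25x)(1 - 29x)) has singularities at both 1/25 and 1/29, so its radius of convergence is the distance to the nearest one:
min(1/25, 1/29) = 1/29.

1/29


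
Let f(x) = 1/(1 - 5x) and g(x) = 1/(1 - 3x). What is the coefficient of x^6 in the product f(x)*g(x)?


The coefficient of x^n in f*g is the Cauchy product: sum_{k=0}^{n} a^k * b^(n-k).
With a=5, b=3, n=6:
sum_{k=0}^{6} 5^k * 3^(6-k)
= 37969

37969


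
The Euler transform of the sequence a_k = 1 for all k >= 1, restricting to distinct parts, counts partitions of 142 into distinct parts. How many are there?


Partitions of 142 into distinct parts can be computed via generating function.
Product (1+x)(1+x^2)(1+x^3)...
The coefficient of x^142 = 11086968

11086968


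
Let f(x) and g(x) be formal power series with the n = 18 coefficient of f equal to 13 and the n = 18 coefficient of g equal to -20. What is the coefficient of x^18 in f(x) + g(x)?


Addition of formal power series is termwise.
The coefficient of x^18 in f + g = 13 + -20
= -7

-7


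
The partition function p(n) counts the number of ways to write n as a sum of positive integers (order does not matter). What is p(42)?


Using the generating function prod_{k>=1} 1/(1-x^k), we compute p(42).
By dynamic programming over parts 1 through 42:
p(42) = 53174

53174


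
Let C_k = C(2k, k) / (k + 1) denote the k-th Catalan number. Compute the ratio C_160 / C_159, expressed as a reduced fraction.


Using C_k = (2k)! / (k! (k+1)!), the ratio C_{k+1}/C_k simplifies to
C_{k+1}/C_k = [(2k+2)! / ((k+1)! (k+2)!)] * [k! (k+1)! / (2k)!]
 = (2k+2)(2k+1) / ((k+1)(k+2)) = 2(2k+1) / (k+2).
For k = 159: 2(2*159 + 1) / (159 + 2) = 638/161 = 638/161.

638/161


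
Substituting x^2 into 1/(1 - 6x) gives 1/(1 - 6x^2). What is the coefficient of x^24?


The coefficient of x^(2m) in 1/(1 - 6x^2) is 6^m.
With n = 24 = 2*12, the coefficient is 6^12 = 2176782336.

2176782336


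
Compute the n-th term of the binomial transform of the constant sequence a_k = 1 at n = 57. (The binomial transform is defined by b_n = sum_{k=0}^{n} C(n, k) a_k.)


With a_k = 1 for all k, b_n = sum_{k=0}^{n} C(n, k) = 2^n by the binomial theorem.
For n = 57: 2^57 = 144115188075855872.

144115188075855872


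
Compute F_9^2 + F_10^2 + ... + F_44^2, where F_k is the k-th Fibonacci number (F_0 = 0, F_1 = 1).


There is a standard identity sum_{k=0}^{N} F_k^2 = F_N * F_{N+1} (proved inductively from the telescoping relation F_k^2 = F_k F_{k+1} - F_{k-1} F_k). Then
sum_{k=9}^{44} F_k^2 = F_44 F_45 - F_8 F_9.
Computing: F_44 = 701408733, F_45 = 1134903170, F_8 = 21, F_9 = 34.
Sum = 701408733 * 1134903170 - 21 * 34 = 796030994547382896.

796030994547382896


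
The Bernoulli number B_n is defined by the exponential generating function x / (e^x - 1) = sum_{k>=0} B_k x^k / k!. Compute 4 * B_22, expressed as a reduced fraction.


Bernoulli numbers can also be computed recursively via B_0 = 1 and sum_{j=0}^{m} C(m+1, j) B_j = 0 for m >= 1. Odd-index Bernoulli numbers vanish for k >= 3.
Computing B_22 = 854513/138, so 4 * B_22 = 4 * 854513/138 = 1709026/69.

1709026/69


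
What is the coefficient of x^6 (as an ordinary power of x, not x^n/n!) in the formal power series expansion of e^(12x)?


The exponential series is e^y = sum_{k>=0} y^k / k!. Substituting y = 12x gives
e^(12x) = sum_{k>=0} 12^k x^k / k!.
So the coefficient of x^n is a^n/n! with a = 12, n = 6:
12^6 / 6! = 2985984/720 = 20736/5

20736/5


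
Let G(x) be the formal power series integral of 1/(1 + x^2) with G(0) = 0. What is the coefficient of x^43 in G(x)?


1/(1 + x^2) = sum_{j>=0} (-1)^j x^(2j). Integrating termwise with G(0) = 0:
G(x) = sum_{j>=0} (-1)^j x^(2j+1) / (2j+1) = arctan(x).
Only odd powers are nonzero. For x^43 write 43 = 2*21 + 1, giving
(-1)^21 / 43 = -1/43 = -1/43.

-1/43


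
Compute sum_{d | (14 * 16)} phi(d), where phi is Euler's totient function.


First, 14 * 16 = 224. One classical identity is sum_{d | n} phi(d) = n (each k in [1, n] has a unique gcd with n, and among the k's with gcd(k, n) = n/d there are phi(d) of them). So the sum equals 224. We also verify directly:
Divisors of 224: 1, 2, 4, 7, 8, 14, 16, 28, 32, 56, 112, 224.
phi values: 1, 1, 2, 6, 4, 6, 8, 12, 16, 24, 48, 96.
Sum = 224.

224


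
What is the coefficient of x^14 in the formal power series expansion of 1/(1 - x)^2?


The negative binomial / multiset identity is
1/(1 - x)^r = sum_{k>=0} C(k + r - 1, r - 1) x^k.
Here r = 2 and k = 14, so the coefficient is
C(14 + 1, 1) = C(15, 1)
= 15

15


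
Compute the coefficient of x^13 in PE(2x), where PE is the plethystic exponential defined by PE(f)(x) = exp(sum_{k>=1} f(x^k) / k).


With f(x) = 2x, the exponent is sum_{k>=1} 2 x^k / k = 2 * (-ln(1 - x)). Exponentiating:
PE(2x) = exp(-2 ln(1 - x)) = 1/(1 - x)^2.
By the negative binomial expansion, [x^n] 1/(1 - x)^2 = C(n + 1, 1).
For n = 13: C(14, 1) = 14.

14


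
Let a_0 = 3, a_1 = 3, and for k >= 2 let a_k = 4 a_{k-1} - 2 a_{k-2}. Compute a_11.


Iterating the recurrence forward:
a_0 = 3
a_1 = 3
a_2 = 4*3 - 2*3 = 6
a_3 = 4*6 - 2*3 = 18
a_4 = 4*18 - 2*6 = 60
a_5 = 4*60 - 2*18 = 204
a_6 = 4*204 - 2*60 = 696
a_7 = 4*696 - 2*204 = 2376
a_8 = 4*2376 - 2*696 = 8112
a_9 = 4*8112 - 2*2376 = 27696
a_10 = 4*27696 - 2*8112 = 94560
a_11 = 4*94560 - 2*27696 = 322848
So a_11 = 322848.

322848


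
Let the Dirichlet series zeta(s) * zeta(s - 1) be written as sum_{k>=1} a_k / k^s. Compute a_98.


Convolution gives a_k = sum_{d | k} d * 1 = sum_{d | k} d = sigma(k), the sum of positive divisors of k.
For k = 98, the divisors are 1, 2, 7, 14, 49, 98, so
sigma(98) = 1 + 2 + 7 + 14 + 49 + 98 = 171.

171


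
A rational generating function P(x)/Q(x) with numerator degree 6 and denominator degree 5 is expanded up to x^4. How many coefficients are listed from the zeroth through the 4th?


Expanding up to x^4 gives the coefficients for x^0, x^1, ..., x^4.
That is 4 + 1 = 5 coefficients in total.

5


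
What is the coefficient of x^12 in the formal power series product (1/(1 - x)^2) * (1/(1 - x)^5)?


Combine the factors: (1/(1 - x)^2) * (1/(1 - x)^5) = 1/(1 - x)^7.
Then use 1/(1 - x)^r = sum_{k>=0} C(k + r - 1, r - 1) x^k with r = 7 and k = 12:
C(18, 6) = 18564.

18564


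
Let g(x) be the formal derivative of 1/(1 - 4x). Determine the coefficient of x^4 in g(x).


Differentiate termwise: d/dx sum_{k>=0} 4^k x^k = sum_{k>=1} k 4^k x^(k-1) = sum_{j>=0} (j+1) 4^(j+1) x^j.
Equivalently, d/dx [1/(1 - 4x)] = 4/(1 - 4x)^2.
For j = 4: 5 * 4^5 = 5 * 1024 = 5120.

5120


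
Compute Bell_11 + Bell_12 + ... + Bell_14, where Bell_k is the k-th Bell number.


Recall Bell_k counts set partitions of a k-set (with Bell_0 = 1 by convention).
Bell_11 through Bell_14: 678570, 4213597, 27644437, 190899322
Sum = 678570 + 4213597 + 27644437 + 190899322 = 223435926.

223435926


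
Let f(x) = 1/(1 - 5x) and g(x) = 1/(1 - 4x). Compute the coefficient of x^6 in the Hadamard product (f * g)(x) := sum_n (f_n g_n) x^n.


f has coefficients f_k = 5^k and g has coefficients g_k = 4^k, so the Hadamard product has coefficient (f*g)_k = 5^k * 4^k = 20^k.
For k = 6: 20^6 = 64000000.

64000000


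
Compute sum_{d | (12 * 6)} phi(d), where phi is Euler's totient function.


First, 12 * 6 = 72. One classical identity is sum_{d | n} phi(d) = n (each k in [1, n] has a unique gcd with n, and among the k's with gcd(k, n) = n/d there are phi(d) of them). So the sum equals 72. We also verify directly:
Divisors of 72: 1, 2, 3, 4, 6, 8, 9, 12, 18, 24, 36, 72.
phi values: 1, 1, 2, 2, 2, 4, 6, 4, 6, 8, 12, 24.
Sum = 72.

72


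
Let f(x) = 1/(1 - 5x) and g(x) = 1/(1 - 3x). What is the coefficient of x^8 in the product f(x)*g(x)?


The coefficient of x^n in f*g is the Cauchy product: sum_{k=0}^{n} a^k * b^(n-k).
With a=5, b=3, n=8:
sum_{k=0}^{8} 5^k * 3^(8-k)
= 966721

966721


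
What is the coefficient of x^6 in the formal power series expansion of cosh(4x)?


The Maclaurin series is cosh(t) = sum_{m>=0} t^(2m) / (2m)!, so substituting t = 4x, only even powers of x are nonzero, with coefficient of x^(2m) equal to 4^(2m) / (2m)!.
For x^6 the coefficient is 4^6/6! = 4096/720 = 256/45.

256/45


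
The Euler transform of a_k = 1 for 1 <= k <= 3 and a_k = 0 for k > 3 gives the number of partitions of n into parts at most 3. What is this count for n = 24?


Partitions of 24 into parts at most 3:
Using generating function (1-x)^(-1)(1-x^2)^(-1)(1-x^3)^(-1),
the coefficient of x^24 = 61

61


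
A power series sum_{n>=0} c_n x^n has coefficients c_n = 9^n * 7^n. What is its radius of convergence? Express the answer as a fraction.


By the root test (Cauchy-Hadamard), the radius is R = 1 / limsup_n |c_n|^(1/n).
Here |c_n|^(1/n) = (9^n * 7^n)^(1/n) = 9 * 7 = 63 for all n.
So R = 1/63 = 1/63.

1/63


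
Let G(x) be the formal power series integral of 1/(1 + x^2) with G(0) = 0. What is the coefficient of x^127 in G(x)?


1/(1 + x^2) = sum_{j>=0} (-1)^j x^(2j). Integrating termwise with G(0) = 0:
G(x) = sum_{j>=0} (-1)^j x^(2j+1) / (2j+1) = arctan(x).
Only odd powers are nonzero. For x^127 write 127 = 2*63 + 1, giving
(-1)^63 / 127 = -1/127 = -1/127.

-1/127


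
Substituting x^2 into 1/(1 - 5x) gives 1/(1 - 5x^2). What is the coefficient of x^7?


Since 1/(1 - 5x^2) only has even powers of x,
the coefficient of x^7 (odd) is 0.

0


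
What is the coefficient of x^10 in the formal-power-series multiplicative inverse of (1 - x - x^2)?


Let the inverse be f(x) = sum_{k>=0} a_k x^k. From f(x) * (1 - x - x^2) = 1 and matching coefficients:
 x^0: a_0 = 1.
 x^1: a_1 - a_0 = 0, so a_1 = 1.
 x^k (k >= 2): a_k - a_{k-1} - a_{k-2} = 0, i.e. a_k = a_{k-1} + a_{k-2}.
This is the Fibonacci-type recurrence shifted so that a_0 = a_1 = 1.
Iterating: a_0=1, a_1=1, a_2=2, a_3=3, a_4=5, a_5=8, a_6=13, a_7=21, a_8=34, a_9=55, ...
a_10 = 89.

89


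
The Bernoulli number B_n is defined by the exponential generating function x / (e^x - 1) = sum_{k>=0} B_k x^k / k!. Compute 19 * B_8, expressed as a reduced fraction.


Bernoulli numbers can also be computed recursively via B_0 = 1 and sum_{j=0}^{m} C(m+1, j) B_j = 0 for m >= 1. Odd-index Bernoulli numbers vanish for k >= 3.
Computing B_8 = -1/30, so 19 * B_8 = 19 * -1/30 = -19/30.

-19/30


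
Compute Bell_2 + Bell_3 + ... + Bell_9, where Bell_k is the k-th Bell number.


Recall Bell_k counts set partitions of a k-set (with Bell_0 = 1 by convention).
Bell_2 through Bell_9: 2, 5, 15, 52, 203, 877, 4140, 21147
Sum = 2 + 5 + 15 + 52 + 203 + 877 + 4140 + 21147 = 26441.

26441


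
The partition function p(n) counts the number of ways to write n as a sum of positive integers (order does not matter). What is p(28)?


Using the generating function prod_{k>=1} 1/(1-x^k), we compute p(28).
By dynamic programming over parts 1 through 28:
p(28) = 3718

3718


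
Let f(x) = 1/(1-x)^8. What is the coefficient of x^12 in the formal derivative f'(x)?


Differentiate: d/dx [ 1/(1-x)^r ] = r / (1-x)^(r+1).
Here r = 8, so f'(x) = 8 / (1-x)^9.
The expansion of 1/(1-x)^(r+1) has coefficient of x^n equal to C(n+r, r).
So the coefficient of x^12 in f'(x) is
8 * C(20, 8) = 8 * 125970 = 1007760

1007760


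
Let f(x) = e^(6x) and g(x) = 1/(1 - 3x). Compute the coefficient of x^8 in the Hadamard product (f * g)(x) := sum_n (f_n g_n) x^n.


Expanding: f_k = 6^k/k! (from e^(6x)) and g_k = 3^k (from 1/(1 - 3x)). So the Hadamard coefficient (f * g)_k = 6^k 3^k / k! = (18)^k / k!.
For k = 8: 18^8/8! = 11019960576/40320 = 9565938/35.

9565938/35


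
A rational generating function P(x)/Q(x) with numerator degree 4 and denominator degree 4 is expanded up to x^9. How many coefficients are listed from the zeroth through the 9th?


Expanding up to x^9 gives the coefficients for x^0, x^1, ..., x^9.
That is 9 + 1 = 10 coefficients in total.

10


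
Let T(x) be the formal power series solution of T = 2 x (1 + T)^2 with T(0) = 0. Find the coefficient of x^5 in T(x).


Apply the Lagrange inversion formula: if T = 2 x * phi(T) with phi(t) = (1 + t)^2, then [x^n] T = 2^n * (1/n) [t^(n-1)] phi(t)^n = 2^n * (1/n) [t^(n-1)] (1 + t)^(2n) = 2^n * (1/n) C(2n, n-1).
Using the identity C(2n, n-1) = C(2n, n) * n / (n+1), the unscaled factor equals C(2n, n) / (n+1) = C_n, the n-th Catalan number.
For n = 5: C_5 = C(10, 5) / 6 = 252/6 = 42.
With the 2^5 = 32 factor, the coefficient is 32 * 42 = 1344.

1344


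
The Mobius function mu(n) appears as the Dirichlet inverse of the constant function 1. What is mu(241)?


241 = 241 (all distinct primes).
mu(241) = (-1)^1 = -1

-1


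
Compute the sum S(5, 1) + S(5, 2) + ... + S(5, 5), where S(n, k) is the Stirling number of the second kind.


By definition, S(n, k) counts partitions of an n-set into exactly k nonempty blocks.
Computing row n = 5 for k = 1..5:
S(5, k): 1, 15, 25, 10, 1
Sum = 52. (This equals Bell_5 since the sum runs over all k.)

52


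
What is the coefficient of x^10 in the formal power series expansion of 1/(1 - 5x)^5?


The general identity 1/(1 - c x)^r = sum_{k>=0} c^k C(k + r - 1, r - 1) x^k follows by substituting y = c x into 1/(1 - y)^r = sum_{k>=0} C(k + r - 1, r - 1) y^k.
For c = 5, r = 5, k = 10:
5^10 * C(14, 4) = 9765625 * 1001 = 9775390625.

9775390625


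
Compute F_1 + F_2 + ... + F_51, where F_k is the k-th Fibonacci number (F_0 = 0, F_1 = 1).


Use the identity sum_{k=0}^{N} F_k = F_{N+2} - 1 (which follows from F_{k+2} - F_{k+1} = F_k). Then
sum_{k=1}^{51} F_k = (F_{53} - 1) - (F_{2} - 1) = F_{53} - F_{2}.
Computing: F_{53} = 53316291173, F_{2} = 1, so
Sum = 53316291173 - 1 = 53316291172.

53316291172


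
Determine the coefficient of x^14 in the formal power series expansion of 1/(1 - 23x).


The geometric series identity gives 1/(1 - c x) = sum_{k>=0} c^k x^k, so the coefficient of x^k is c^k.
Here c = 23 and k = 14.
Computing: 23^14 = 11592836324538749809

11592836324538749809


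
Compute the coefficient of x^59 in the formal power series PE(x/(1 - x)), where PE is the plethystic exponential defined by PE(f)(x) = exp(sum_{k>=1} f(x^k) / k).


For f(x) = x/(1 - x) we have
sum_{k>=1} f(x^k) / k = sum_{k>=1} (1/k) * x^k / (1 - x^k) = sum_{k, m >= 1} x^(k m) / k,
which after exponentiating simplifies to
PE(x/(1 - x)) = prod_{k>=1} 1 / (1 - x^k).
This is the generating function for the partition function p(n), so the coefficient of x^59 is p(59).
Computing p(59) by dynamic programming over parts 1, 2, ..., 59: p(59) = 831820.

831820


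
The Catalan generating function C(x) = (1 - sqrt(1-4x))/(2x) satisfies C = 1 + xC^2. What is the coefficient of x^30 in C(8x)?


Substituting x -> 8x scales the n-th coefficient by 8^n, so [x^30] C(8x) = 8^30 * C_30.
C_30 = C(2*30, 30)/(31) = 118264581564861424/31 = 3814986502092304.
So 8^30 * 3814986502092304 = 1237940039285380274899124224 * 3814986502092304 = 4722724540273342292063406067075513210372096.

4722724540273342292063406067075513210372096


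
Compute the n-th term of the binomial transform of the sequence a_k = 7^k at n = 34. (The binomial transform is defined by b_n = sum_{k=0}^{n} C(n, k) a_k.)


With a_k = 7^k, b_n = sum_{k=0}^{n} C(n, k) 7^k = (1 + 7)^n by the binomial theorem.
For n = 34: (1 + 7)^34 = 8^34 = 5070602400912917605986812821504.

5070602400912917605986812821504


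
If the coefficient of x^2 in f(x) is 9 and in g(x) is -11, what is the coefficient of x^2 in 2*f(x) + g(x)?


Scalar multiplication scales coefficients: 2 * 9 = 18.
Then add the g coefficient: 18 + -11
= 7

7


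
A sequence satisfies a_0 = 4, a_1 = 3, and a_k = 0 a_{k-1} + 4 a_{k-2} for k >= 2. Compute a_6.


The characteristic equation is t^2 - 0 t - 4 = 0, with roots r_1 = 2 and r_2 = -2 (so c_1 = r_1 + r_2, c_2 = -r_1 r_2 as required).
One can use the closed form a_n = A r_1^n + B r_2^n, but direct iteration is more reliable:
a_0 = 4, a_1 = 3, a_2 = 16, a_3 = 12, a_4 = 64, a_5 = 48, a_6 = 256.
So a_6 = 256.

256


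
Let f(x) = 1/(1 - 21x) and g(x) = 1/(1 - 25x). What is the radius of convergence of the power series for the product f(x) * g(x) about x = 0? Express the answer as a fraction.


The radius of 1/(1 - 21x) is 1/21 (nearest singularity at x = 1/21), and the radius of 1/(1 - 25x) is 1/25.
The product f(x)*g(x) = 1/((1 - 21x)(1 - 25x)) has singularities at both 1/21 and 1/25, so its radius of convergence is the distance to the nearest one:
min(1/21, 1/25) = 1/25.

1/25


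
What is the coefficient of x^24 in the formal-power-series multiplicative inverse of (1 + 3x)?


The inverse is 1/(1 + 3x). Apply the geometric identity 1/(1 - y) = sum_{k>=0} y^k with y = -3x:
1/(1 + 3x) = sum_{k>=0} (-3)^k x^k.
So the coefficient of x^24 is (-3)^24 = 282429536481.

282429536481


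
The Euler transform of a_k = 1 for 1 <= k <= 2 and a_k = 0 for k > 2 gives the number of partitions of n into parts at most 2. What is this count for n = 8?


Partitions of 8 into parts at most 2:
Using generating function (1-x)^(-1)(1-x^2)^(-1),
the coefficient of x^8 = 5

5


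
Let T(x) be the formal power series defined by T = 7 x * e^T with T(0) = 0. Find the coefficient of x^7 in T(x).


Apply the Lagrange inversion formula: if T = 7 x * phi(T) with phi(t) = e^t, then
[x^n] T = 7^n * (1/n) [t^(n-1)] phi(t)^n = 7^n * (1/n) [t^(n-1)] e^(n t) = 7^n * (1/n) * n^(n-1) / (n-1)! = 7^n * n^(n-1) / n!.
When c = 1 this is the Cayley count of rooted labeled trees on n vertices, divided by n!.
For n = 7: 7^7 * 7^6 / 7! = 823543 * 117649/5040 = 13841287201/720.

13841287201/720


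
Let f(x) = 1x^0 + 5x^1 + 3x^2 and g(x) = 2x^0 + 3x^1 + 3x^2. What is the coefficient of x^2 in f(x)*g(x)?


Cauchy product at x^2:
1*3 + 5*3 + 3*2
= 24

24


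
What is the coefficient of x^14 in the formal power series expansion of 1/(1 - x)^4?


The negative binomial / multiset identity is
1/(1 - x)^r = sum_{k>=0} C(k + r - 1, r - 1) x^k.
Here r = 4 and k = 14, so the coefficient is
C(14 + 3, 3) = C(17, 3)
= 680

680


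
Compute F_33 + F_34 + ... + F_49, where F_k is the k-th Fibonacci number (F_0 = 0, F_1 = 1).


Use the identity sum_{k=0}^{N} F_k = F_{N+2} - 1 (which follows from F_{k+2} - F_{k+1} = F_k). Then
sum_{k=33}^{49} F_k = (F_{51} - 1) - (F_{34} - 1) = F_{51} - F_{34}.
Computing: F_{51} = 20365011074, F_{34} = 5702887, so
Sum = 20365011074 - 5702887 = 20359308187.

20359308187


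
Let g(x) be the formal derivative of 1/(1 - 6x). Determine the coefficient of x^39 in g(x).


Differentiate termwise: d/dx sum_{k>=0} 6^k x^k = sum_{k>=1} k 6^k x^(k-1) = sum_{j>=0} (j+1) 6^(j+1) x^j.
Equivalently, d/dx [1/(1 - 6x)] = 6/(1 - 6x)^2.
For j = 39: 40 * 6^40 = 40 * 13367494538843734067838845976576 = 534699781553749362713553839063040.

534699781553749362713553839063040


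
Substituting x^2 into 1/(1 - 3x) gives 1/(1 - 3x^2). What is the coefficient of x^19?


Since 1/(1 - 3x^2) only has even powers of x,
the coefficient of x^19 (odd) is 0.

0


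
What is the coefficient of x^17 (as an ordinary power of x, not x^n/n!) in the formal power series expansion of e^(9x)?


The exponential series is e^y = sum_{k>=0} y^k / k!. Substituting y = 9x gives
e^(9x) = sum_{k>=0} 9^k x^k / k!.
So the coefficient of x^n is a^n/n! with a = 9, n = 17:
9^17 / 17! = 16677181699666569/355687428096000 = 22876792454961/487911424000

22876792454961/487911424000


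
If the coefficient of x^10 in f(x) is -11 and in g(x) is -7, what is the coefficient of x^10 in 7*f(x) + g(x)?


Scalar multiplication scales coefficients: 7 * -11 = -77.
Then add the g coefficient: -77 + -7
= -84

-84


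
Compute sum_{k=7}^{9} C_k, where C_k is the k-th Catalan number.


C_7 through C_9: 429, 1430, 4862
Sum = 429 + 1430 + 4862
= 6721

6721


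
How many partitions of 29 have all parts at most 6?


Using the generating function (1-x)^(-1)(1-x^2)^(-1)...(1-x^6)^(-1),
the coefficient of x^29 counts these restricted partitions.
Result = 1057

1057


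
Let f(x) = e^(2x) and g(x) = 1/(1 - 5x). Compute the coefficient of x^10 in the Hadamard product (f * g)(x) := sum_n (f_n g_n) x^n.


Expanding: f_k = 2^k/k! (from e^(2x)) and g_k = 5^k (from 1/(1 - 5x)). So the Hadamard coefficient (f * g)_k = 2^k 5^k / k! = (10)^k / k!.
For k = 10: 10^10/10! = 10000000000/3628800 = 1562500/567.

1562500/567


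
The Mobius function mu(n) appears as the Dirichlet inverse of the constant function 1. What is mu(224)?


224 has a squared prime factor, so mu(224) = 0.
Factorization reveals a repeated prime.

0


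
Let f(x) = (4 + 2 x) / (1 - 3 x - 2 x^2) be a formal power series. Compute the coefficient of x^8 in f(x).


Write f(x) = sum_{k>=0} a_k x^k. Multiplying both sides by 1 - 3 x - 2 x^2 gives
(1 - 3 x - 2 x^2) sum_{k>=0} a_k x^k = 4 + 2 x.
Matching coefficients:
 x^0: a_0 = 4
 x^1: a_1 - 3 a_0 = 2  =>  a_1 = 3*4 + 2 = 14
 x^k (k >= 2): a_k = 3 a_{k-1} + 2 a_{k-2}.
Iterating: a_2 = 50, a_3 = 178, a_4 = 634, a_5 = 2258, a_6 = 8042, a_7 = 28642, a_8 = 102010.
So the coefficient of x^8 is 102010.

102010


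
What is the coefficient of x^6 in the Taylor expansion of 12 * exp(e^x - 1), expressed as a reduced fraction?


exp(e^x - 1) = sum_{k>=0} Bell_k x^k / k!, where Bell_k is the k-th Bell number.
So the coefficient of x^6 is 12 * Bell_6 / 6!.
Computing: Bell_6 = 203 and 6! = 720, giving
12 * 203/720 = 203/60.

203/60


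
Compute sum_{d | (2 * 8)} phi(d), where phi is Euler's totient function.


First, 2 * 8 = 16. One classical identity is sum_{d | n} phi(d) = n (each k in [1, n] has a unique gcd with n, and among the k's with gcd(k, n) = n/d there are phi(d) of them). So the sum equals 16. We also verify directly:
Divisors of 16: 1, 2, 4, 8, 16.
phi values: 1, 1, 2, 4, 8.
Sum = 16.

16


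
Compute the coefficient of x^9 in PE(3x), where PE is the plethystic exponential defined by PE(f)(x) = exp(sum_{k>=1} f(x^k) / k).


With f(x) = 3x, the exponent is sum_{k>=1} 3 x^k / k = 3 * (-ln(1 - x)). Exponentiating:
PE(3x) = exp(-3 ln(1 - x)) = 1/(1 - x)^3.
By the negative binomial expansion, [x^n] 1/(1 - x)^3 = C(n + 2, 2).
For n = 9: C(11, 2) = 55.

55


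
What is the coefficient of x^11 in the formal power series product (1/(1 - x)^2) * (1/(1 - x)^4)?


Combine the factors: (1/(1 - x)^2) * (1/(1 - x)^4) = 1/(1 - x)^6.
Then use 1/(1 - x)^r = sum_{k>=0} C(k + r - 1, r - 1) x^k with r = 6 and k = 11:
C(16, 5) = 4368.

4368


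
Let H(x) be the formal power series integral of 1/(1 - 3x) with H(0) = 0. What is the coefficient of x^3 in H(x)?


1/(1 - 3x) = sum_{k>=0} 3^k x^k. Integrating termwise with H(0) = 0:
H(x) = sum_{k>=0} 3^k x^(k+1) / (k+1) = sum_{m>=1} 3^(m-1) x^m / m.
For m = 3: 3^2/3 = 9/3 = 3.

3


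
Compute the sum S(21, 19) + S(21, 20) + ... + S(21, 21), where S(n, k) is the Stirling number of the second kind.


By definition, S(n, k) counts partitions of an n-set into exactly k nonempty blocks.
Computing row n = 21 for k = 19..21:
S(21, k): 19285, 210, 1
Sum = 19496.

19496


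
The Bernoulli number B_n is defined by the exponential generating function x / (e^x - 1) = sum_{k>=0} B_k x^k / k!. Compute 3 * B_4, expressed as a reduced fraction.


Bernoulli numbers can also be computed recursively via B_0 = 1 and sum_{j=0}^{m} C(m+1, j) B_j = 0 for m >= 1. Odd-index Bernoulli numbers vanish for k >= 3.
Computing B_4 = -1/30, so 3 * B_4 = 3 * -1/30 = -1/10.

-1/10


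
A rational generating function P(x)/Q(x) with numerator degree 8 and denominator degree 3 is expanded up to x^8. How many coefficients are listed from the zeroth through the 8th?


Expanding up to x^8 gives the coefficients for x^0, x^1, ..., x^8.
That is 8 + 1 = 9 coefficients in total.

9
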